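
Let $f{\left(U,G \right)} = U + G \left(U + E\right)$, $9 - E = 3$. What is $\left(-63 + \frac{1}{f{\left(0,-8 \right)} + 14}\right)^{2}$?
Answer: $\frac{4592449}{1156} \approx 3972.7$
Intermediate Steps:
$E = 6$ ($E = 9 - 3 = 6$)
$f{\left(U,G \right)} = U + G \left(6 + U\right)$ ($f{\left(U,G \right)} = U + G \left(U + 6\right) = U + G \left(6 + U\right)$)
$\left(-63 + \frac{1}{f{\left(0,-8 \right)} + 14}\right)^{2} = \left(-63 + \frac{1}{\left(0 + 6 \left(-8\right) - 0\right) + 14}\right)^{2} = \left(-63 + \frac{1}{\left(0 - 48 + 0\right) + 14}\right)^{2} = \left(-63 + \frac{1}{-48 + 14}\right)^{2} = \left(-63 + \frac{1}{-34}\right)^{2} = \left(-63 - \frac{1}{34}\right)^{2} = \left(- \frac{2143}{34}\right)^{2} = \frac{4592449}{1156}$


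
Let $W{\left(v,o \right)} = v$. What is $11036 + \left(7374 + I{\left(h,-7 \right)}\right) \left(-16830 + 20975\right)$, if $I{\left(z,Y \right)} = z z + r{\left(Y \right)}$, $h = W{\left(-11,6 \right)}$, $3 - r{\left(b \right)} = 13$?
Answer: $31036361$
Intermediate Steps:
$r{\left(b \right)} = -10$ ($r{\left(b \right)} = 3 - 13 = -10$)
$h = -11$
$I{\left(z,Y \right)} = -10 + z^{2}$ ($I{\left(z,Y \right)} = z z - 10 = z^{2} - 10 = -10 + z^{2}$)
$11036 + \left(7374 + I{\left(h,-7 \right)}\right) \left(-16830 + 20975\right) = 11036 + \left(7374 - \left(10 - \left(-11\right)^{2}\right)\right) \left(-16830 + 20975\right) = 11036 + \left(7374 + \left(-10 + 121\right)\right) 4145 = 11036 + \left(7374 + 111\right) 4145 = 11036 + 7485 \cdot 4145 = 11036 + 31025325 = 31036361$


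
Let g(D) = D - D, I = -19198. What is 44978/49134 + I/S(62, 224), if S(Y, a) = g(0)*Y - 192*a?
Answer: 239807363/176096256 ≈ 1.3618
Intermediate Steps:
g(D) = 0
S(Y, a) = -192*a (S(Y, a) = 0*Y - 192*a = 0 - 192*a = -192*a)
44978/49134 + I/S(62, 224) = 44978/49134 - 19198/((-192*224)) = 44978*(1/49134) - 19198/(-43008) = 22489/24567 - 19198*(-1/43008) = 22489/24567 + 9599/21504 = 239807363/176096256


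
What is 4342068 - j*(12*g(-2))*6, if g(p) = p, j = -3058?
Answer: 3901716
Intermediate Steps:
4342068 - j*(12*g(-2))*6 = 4342068 - (-3058)*(12*(-2))*6 = 4342068 - (-3058)*(-24*6) = 4342068 - (-3058)*(-144) = 4342068 - 1*440352 = 4342068 - 440352 = 3901716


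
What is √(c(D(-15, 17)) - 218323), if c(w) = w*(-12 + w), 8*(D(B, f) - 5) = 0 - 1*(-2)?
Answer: I*√3493735/4 ≈ 467.29*I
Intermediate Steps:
D(B, f) = 21/4 (D(B, f) = 5 + (0 - 1*(-2))/8 = 5 + (0 + 2)/8 = 5 + (⅛)*2 = 5 + ¼ = 21/4)
√(c(D(-15, 17)) - 218323) = √(21*(-12 + 21/4)/4 - 218323) = √((21/4)*(-27/4) - 218323) = √(-567/16 - 218323) = √(-3493735/16) = I*√3493735/4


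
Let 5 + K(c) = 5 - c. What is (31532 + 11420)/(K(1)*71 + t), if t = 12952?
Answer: 42952/12881 ≈ 3.3345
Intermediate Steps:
K(c) = -c (K(c) = -5 + (5 - c) = -c)
(31532 + 11420)/(K(1)*71 + t) = (31532 + 11420)/(-1*1*71 + 12952) = 42952/(-1*71 + 12952) = 42952/(-71 + 12952) = 42952/12881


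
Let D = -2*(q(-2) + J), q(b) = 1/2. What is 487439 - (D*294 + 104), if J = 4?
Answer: 489981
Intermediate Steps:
q(b) = 1/2
D = -9 (D = -2*(1/2 + 4) = -2*9/2 = -9)
487439 - (D*294 + 104) = 487439 - (-9*294 + 104) = 487439 - (-2646 + 104) = 487439 - 1*(-2542) = 487439 + 2542 = 489981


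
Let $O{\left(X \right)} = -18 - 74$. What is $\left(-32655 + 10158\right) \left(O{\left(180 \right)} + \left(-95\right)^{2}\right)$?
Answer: $-200965701$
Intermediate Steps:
$O{\left(X \right)} = -92$
$\left(-32655 + 10158\right) \left(O{\left(180 \right)} + \left(-95\right)^{2}\right) = \left(-32655 + 10158\right) \left(-92 + \left(-95\right)^{2}\right) = - 22497 \left(-92 + 9025\right) = \left(-22497\right) 8933 = -200965701$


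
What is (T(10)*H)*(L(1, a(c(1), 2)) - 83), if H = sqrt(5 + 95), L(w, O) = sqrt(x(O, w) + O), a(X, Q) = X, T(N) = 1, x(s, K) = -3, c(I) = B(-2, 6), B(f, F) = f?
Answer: -830 + 10*I*sqrt(5) ≈ -830.0 + 22.361*I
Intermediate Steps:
c(I) = -2
L(w, O) = sqrt(-3 + O)
H = 10 (H = sqrt(100) = 10)
(T(10)*H)*(L(1, a(c(1), 2)) - 83) = (1*10)*(sqrt(-3 - 2) - 83) = 10*(sqrt(-5) - 83) = 10*(I*sqrt(5) - 83) = 10*(-83 + I*sqrt(5)) = -830 + 10*I*sqrt(5)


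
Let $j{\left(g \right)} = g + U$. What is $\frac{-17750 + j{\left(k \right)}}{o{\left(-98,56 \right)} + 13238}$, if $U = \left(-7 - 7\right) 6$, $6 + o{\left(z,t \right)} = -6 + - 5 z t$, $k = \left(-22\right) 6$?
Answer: $- \frac{8983}{20333} \approx -0.44179$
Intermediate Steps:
$k = -132$
$o{\left(z,t \right)} = -12 - 5 t z$ ($o{\left(z,t \right)} = -6 + \left(-6 + - 5 z t\right) = -6 - \left(6 + 5 t z\right) = -12 - 5 t z$)
$U = -84$ ($U = \left(-14\right) 6 = -84$)
$j{\left(g \right)} = -84 + g$ ($j{\left(g \right)} = g - 84 = -84 + g$)
$\frac{-17750 + j{\left(k \right)}}{o{\left(-98,56 \right)} + 13238} = \frac{-17750 - 216}{\left(-12 - 280 \left(-98\right)\right) + 13238} = \frac{-17750 - 216}{\left(-12 + 27440\right) + 13238} = - \frac{17966}{27428 + 13238} = - \frac{17966}{40666} = \left(-17966\right) \frac{1}{40666} = - \frac{8983}{20333}$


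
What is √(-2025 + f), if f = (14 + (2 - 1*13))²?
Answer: 12*I*√14 ≈ 44.9*I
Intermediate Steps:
f = 9 (f = (14 + (2 - 13))² = (14 - 11)² = 3² = 9)
√(-2025 + f) = √(-2025 + 9) = √(-2016) = 12*I*√14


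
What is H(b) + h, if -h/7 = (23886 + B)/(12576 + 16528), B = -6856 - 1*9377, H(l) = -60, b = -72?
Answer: -1799811/29104 ≈ -61.841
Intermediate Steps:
B = -16233 (B = -6856 - 9377 = -16233)
h = -53571/29104 (h = -7*(23886 - 16233)/(12576 + 16528) = -53571/29104 ≈ -1.8407)
H(b) + h = -60 - 53571/29104 = -1799811/29104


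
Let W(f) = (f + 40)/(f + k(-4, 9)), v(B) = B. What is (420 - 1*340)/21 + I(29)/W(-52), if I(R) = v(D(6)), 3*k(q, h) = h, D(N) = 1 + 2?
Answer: 1349/84 ≈ 16.060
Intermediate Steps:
D(N) = 3
k(q, h) = h/3
I(R) = 3
W(f) = (40 + f)/(3 + f) (W(f) = (f + 40)/(f + (1/3)*9) = (40 + f)/(f + 3) = (40 + f)/(3 + f))
(420 - 1*340)/21 + I(29)/W(-52) = (420 - 1*340)/21 + 3/(((40 - 52)/(3 - 52))) = (420 - 340)*(1/21) + 3/((-12/(-49))) = 80*(1/21) + 3/((-1/49*(-12))) = 80/21 + 3/(12/49) = 80/21 + 3*(49/12) = 80/21 + 49/4 = 1349/84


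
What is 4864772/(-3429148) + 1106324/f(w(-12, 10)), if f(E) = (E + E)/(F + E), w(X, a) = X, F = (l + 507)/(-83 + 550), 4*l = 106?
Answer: 2404518552624755/4804236348 ≈ 5.0050e+5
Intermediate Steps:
l = 53/2 (l = (¼)*106 = 53/2 ≈ 26.500)
F = 1067/934 (F = (53/2 + 507)/(-83 + 550) = (1067/2)/467 = (1067/2)*(1/467) = 1067/934 ≈ 1.1424)
f(E) = 2*E/(1067/934 + E) (f(E) = (E + E)/(1067/934 + E) = (2*E)/(1067/934 + E) = 2*E/(1067/934 + E))
4864772/(-3429148) + 1106324/f(w(-12, 10)) = 4864772/(-3429148) + 1106324/((1868*(-12)/(1067 + 934*(-12)))) = 4864772*(-1/3429148) + 1106324/((1868*(-12)/(1067 - 11208))) = -1216193/857287 + 1106324/((1868*(-12)/(-10141))) = -1216193/857287 + 1106324/((1868*(-12)*(-1/10141))) = -1216193/857287 + 1106324/(22416/10141) = -1216193/857287 + 1106324*(10141/22416) = -1216193/857287 + 2804807921/5604 = 2404518552624755/4804236348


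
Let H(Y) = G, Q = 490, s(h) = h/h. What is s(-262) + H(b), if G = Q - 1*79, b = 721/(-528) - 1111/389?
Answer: 412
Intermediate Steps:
s(h) = 1
b = -867077/205392 (b = 721*(-1/528) - 1111*1/389 = -721/528 - 1111/389 = -867077/205392 ≈ -4.2216)
G = 411 (G = 490 - 1*79 = 490 - 79 = 411)
H(Y) = 411
s(-262) + H(b) = 1 + 411 = 412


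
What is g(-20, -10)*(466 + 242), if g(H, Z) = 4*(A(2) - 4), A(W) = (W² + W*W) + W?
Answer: 16992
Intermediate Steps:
A(W) = W + 2*W² (A(W) = (W² + W²) + W = 2*W² + W = W + 2*W²)
g(H, Z) = 24 (g(H, Z) = 4*(2*(1 + 2*2) - 4) = 4*(2*(1 + 4) - 4) = 4*(2*5 - 4) = 4*(10 - 4) = 4*6 = 24)
g(-20, -10)*(466 + 242) = 24*(466 + 242) = 24*708 = 16992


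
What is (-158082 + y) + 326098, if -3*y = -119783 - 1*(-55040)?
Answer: 189597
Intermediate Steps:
y = 21581 (y = -(-119783 - 1*(-55040))/3 = -(-119783 + 55040)/3 = -⅓*(-64743) = 21581)
(-158082 + y) + 326098 = (-158082 + 21581) + 326098 = -136501 + 326098 = 189597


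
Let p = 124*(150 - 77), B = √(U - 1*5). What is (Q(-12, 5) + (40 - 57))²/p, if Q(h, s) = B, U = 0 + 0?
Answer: (-17 + I*√5)²/9052 ≈ 0.031374 - 0.0083988*I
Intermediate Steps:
U = 0
B = I*√5 (B = √(0 - 1*5) = √(0 - 5) = √(-5) = I*√5 ≈ 2.2361*I)
Q(h, s) = I*√5
p = 9052 (p = 124*73 = 9052)
(Q(-12, 5) + (40 - 57))²/p = (I*√5 + (40 - 57))²/9052 = (I*√5 - 17)²*(1/9052) = (-17 + I*√5)²*(1/9052) = (-17 + I*√5)²/9052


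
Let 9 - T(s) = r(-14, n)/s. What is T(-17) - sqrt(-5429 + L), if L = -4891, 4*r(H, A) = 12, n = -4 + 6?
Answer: 156/17 - 4*I*sqrt(645) ≈ 9.1765 - 101.59*I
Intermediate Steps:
n = 2
r(H, A) = 3 (r(H, A) = (1/4)*12 = 3)
T(s) = 9 - 3/s
T(-17) - sqrt(-5429 + L) = (9 - 3/(-17)) - sqrt(-5429 - 4891) = (9 - 3*(-1/17)) - sqrt(-10320) = (9 + 3/17) - 4*I*sqrt(645) = 156/17 - 4*I*sqrt(645)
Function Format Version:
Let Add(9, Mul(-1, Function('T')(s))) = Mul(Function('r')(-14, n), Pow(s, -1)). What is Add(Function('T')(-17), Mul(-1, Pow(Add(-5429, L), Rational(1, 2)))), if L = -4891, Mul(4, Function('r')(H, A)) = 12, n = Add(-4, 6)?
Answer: Add(Rational(156, 17), Mul(-4, I, Pow(645, Rational(1, 2)))) ≈ Add(9.1765, Mul(-101.59, I))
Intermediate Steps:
n = 2
Function('r')(H, A) = 3 (Function('r')(H, A) = Mul(Rational(1, 4), 12) = 3)
Function('T')(s) = Add(9, Mul(-3, Pow(s, -1))) (Function('T')(s) = Add(9, Mul(-1, Mul(3, Pow(s, -1)))) = Add(9, Mul(-3, Pow(s, -1))))
Add(Function('T')(-17), Mul(-1, Pow(Add(-5429, L), Rational(1, 2)))) = Add(Add(9, Mul(-3, Pow(-17, -1))), Mul(-1, Pow(Add(-5429, -4891), Rational(1, 2)))) = Add(Add(9, Mul(-3, Rational(-1, 17))), Mul(-1, Pow(-10320, Rational(1, 2)))) = Add(Add(9, Rational(3, 17)), Mul(-1, Mul(4, I, Pow(645, Rational(1, 2))))) = Add(Rational(156, 17), Mul(-4, I, Pow(645, Rational(1, 2))))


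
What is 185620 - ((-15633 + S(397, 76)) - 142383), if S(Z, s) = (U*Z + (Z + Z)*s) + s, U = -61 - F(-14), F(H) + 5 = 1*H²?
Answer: 383260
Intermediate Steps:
F(H) = -5 + H² (F(H) = -5 + 1*H² = -5 + H²)
U = -252 (U = -61 - (-5 + (-14)²) = -61 - (-5 + 196) = -61 - 1*191 = -61 - 191 = -252)
S(Z, s) = s - 252*Z + 2*Z*s (S(Z, s) = (-252*Z + (Z + Z)*s) + s = (-252*Z + (2*Z)*s) + s = (-252*Z + 2*Z*s) + s = s - 252*Z + 2*Z*s)
185620 - ((-15633 + S(397, 76)) - 142383) = 185620 - ((-15633 + (76 - 252*397 + 2*397*76)) - 142383) = 185620 - ((-15633 + (76 - 100044 + 60344)) - 142383) = 185620 - ((-15633 - 39624) - 142383) = 185620 - (-55257 - 142383) = 185620 - 1*(-197640) = 185620 + 197640 = 383260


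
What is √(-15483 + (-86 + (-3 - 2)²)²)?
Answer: I*√11762 ≈ 108.45*I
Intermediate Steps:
√(-15483 + (-86 + (-3 - 2)²)²) = √(-15483 + (-86 + (-5)²)²) = √(-15483 + (-86 + 25)²) = √(-15483 + (-61)²) = √(-15483 + 3721) = √(-11762) = I*√11762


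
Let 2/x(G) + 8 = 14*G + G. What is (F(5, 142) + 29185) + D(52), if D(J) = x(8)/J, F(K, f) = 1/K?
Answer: 424936517/14560 ≈ 29185.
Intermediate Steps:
x(G) = 2/(-8 + 15*G) (x(G) = 2/(-8 + (14*G + G)) = 2/(-8 + 15*G))
D(J) = 1/(56*J) (D(J) = (2/(-8 + 15*8))/J = (2/(-8 + 120))/J = (2/112)/J = (2*(1/112))/J = 1/(56*J))
(F(5, 142) + 29185) + D(52) = (1/5 + 29185) + (1/56)/52 = (1/5 + 29185) + (1/56)*(1/52) = 145926/5 + 1/2912 = 424936517/14560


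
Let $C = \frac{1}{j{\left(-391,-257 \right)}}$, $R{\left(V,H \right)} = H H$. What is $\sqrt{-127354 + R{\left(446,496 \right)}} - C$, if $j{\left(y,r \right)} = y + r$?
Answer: $\frac{1}{648} + \sqrt{118662} \approx 344.48$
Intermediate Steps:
$R{\left(V,H \right)} = H^{2}$
$j{\left(y,r \right)} = r + y$
$C = - \frac{1}{648}$ ($C = \frac{1}{-257 - 391} = \frac{1}{-648} = - \frac{1}{648} \approx -0.0015432$)
$\sqrt{-127354 + R{\left(446,496 \right)}} - C = \sqrt{-127354 + 496^{2}} - - \frac{1}{648} = \sqrt{-127354 + 246016} + \frac{1}{648} = \sqrt{118662} + \frac{1}{648} = \frac{1}{648} + \sqrt{118662}$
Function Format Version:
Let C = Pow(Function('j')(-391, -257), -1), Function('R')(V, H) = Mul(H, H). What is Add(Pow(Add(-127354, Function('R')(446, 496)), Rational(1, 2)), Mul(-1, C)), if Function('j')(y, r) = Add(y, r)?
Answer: Add(Rational(1, 648), Pow(118662, Rational(1, 2))) ≈ 344.48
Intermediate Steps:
Function('R')(V, H) = Pow(H, 2)
Function('j')(y, r) = Add(r, y)
C = Rational(-1, 648) (C = Pow(Add(-257, -391), -1) = Pow(-648, -1) = Rational(-1, 648) ≈ -0.0015432)
Add(Pow(Add(-127354, Function('R')(446, 496)), Rational(1, 2)), Mul(-1, C)) = Add(Pow(Add(-127354, Pow(496, 2)), Rational(1, 2)), Mul(-1, Rational(-1, 648))) = Add(Pow(Add(-127354, 246016), Rational(1, 2)), Rational(1, 648)) = Add(Pow(118662, Rational(1, 2)), Rational(1, 648)) = Add(Rational(1, 648), Pow(118662, Rational(1, 2)))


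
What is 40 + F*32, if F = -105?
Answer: -3320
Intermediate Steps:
40 + F*32 = 40 - 105*32 = 40 - 3360 = -3320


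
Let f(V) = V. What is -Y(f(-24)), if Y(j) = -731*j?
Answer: -17544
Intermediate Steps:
-Y(f(-24)) = -(-731)*(-24) = -1*17544 = -17544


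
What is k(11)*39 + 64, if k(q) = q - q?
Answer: 64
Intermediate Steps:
k(q) = 0
k(11)*39 + 64 = 0*39 + 64 = 0 + 64 = 64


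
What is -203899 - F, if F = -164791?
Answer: -39108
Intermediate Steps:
-203899 - F = -203899 - 1*(-164791) = -203899 + 164791 = -39108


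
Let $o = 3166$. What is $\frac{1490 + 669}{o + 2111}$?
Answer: $\frac{2159}{5277} \approx 0.40913$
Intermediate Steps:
$\frac{1490 + 669}{o + 2111} = \frac{1490 + 669}{3166 + 2111} = \frac{2159}{5277}$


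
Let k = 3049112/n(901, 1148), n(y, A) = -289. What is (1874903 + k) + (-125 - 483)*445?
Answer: 460606015/289 ≈ 1.5938e+6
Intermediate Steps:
k = -3049112/289 (k = 3049112/(-289) = 3049112*(-1/289) = -3049112/289 ≈ -10551.)
(1874903 + k) + (-125 - 483)*445 = (1874903 - 3049112/289) + (-125 - 483)*445 = 538797855/289 - 608*445 = 538797855/289 - 270560 = 460606015/289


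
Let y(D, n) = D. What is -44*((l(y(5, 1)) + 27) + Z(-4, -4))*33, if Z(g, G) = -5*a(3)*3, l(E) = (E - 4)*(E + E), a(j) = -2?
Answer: -97284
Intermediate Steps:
l(E) = 2*E*(-4 + E) (l(E) = (-4 + E)*(2*E) = 2*E*(-4 + E))
Z(g, G) = 30 (Z(g, G) = -5*(-2)*3 = 10*3 = 30)
-44*((l(y(5, 1)) + 27) + Z(-4, -4))*33 = -44*((2*5*(-4 + 5) + 27) + 30)*33 = -44*((2*5*1 + 27) + 30)*33 = -44*((10 + 27) + 30)*33 = -44*(37 + 30)*33 = -44*67*33 = -2948*33 = -97284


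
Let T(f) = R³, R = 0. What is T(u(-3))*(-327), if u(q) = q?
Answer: 0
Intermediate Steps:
T(f) = 0 (T(f) = 0³ = 0)
T(u(-3))*(-327) = 0*(-327) = 0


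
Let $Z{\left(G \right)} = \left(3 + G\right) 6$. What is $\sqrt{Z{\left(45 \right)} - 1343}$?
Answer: $i \sqrt{1055} \approx 32.481 i$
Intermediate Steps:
$Z{\left(G \right)} = 18 + 6 G$
$\sqrt{Z{\left(45 \right)} - 1343} = \sqrt{\left(18 + 6 \cdot 45\right) - 1343} = \sqrt{\left(18 + 270\right) - 1343} = \sqrt{288 - 1343} = \sqrt{-1055} = i \sqrt{1055}$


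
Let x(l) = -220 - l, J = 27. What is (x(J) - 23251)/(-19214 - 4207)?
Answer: 23498/23421 ≈ 1.0033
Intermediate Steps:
(x(J) - 23251)/(-19214 - 4207) = ((-220 - 1*27) - 23251)/(-19214 - 4207) = ((-220 - 27) - 23251)/(-23421) = (-247 - 23251)*(-1/23421) = -23498*(-1/23421) = 23498/23421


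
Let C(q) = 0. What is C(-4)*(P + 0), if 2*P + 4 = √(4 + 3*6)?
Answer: 0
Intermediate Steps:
P = -2 + √22/2 (P = -2 + √(4 + 3*6)/2 = -2 + √(4 + 18)/2 = -2 + √22/2 ≈ 0.34521)
C(-4)*(P + 0) = 0*((-2 + √22/2) + 0) = 0*(-2 + √22/2) = 0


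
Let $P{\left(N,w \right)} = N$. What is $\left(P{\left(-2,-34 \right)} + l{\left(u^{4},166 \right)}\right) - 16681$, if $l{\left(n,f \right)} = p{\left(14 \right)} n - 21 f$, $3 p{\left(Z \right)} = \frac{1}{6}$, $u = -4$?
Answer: $- \frac{181393}{9} \approx -20155.0$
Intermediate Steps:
$p{\left(Z \right)} = \frac{1}{18}$ ($p{\left(Z \right)} = \frac{1}{3 \cdot 6} = \frac{1}{3} \cdot \frac{1}{6} = \frac{1}{18}$)
$l{\left(n,f \right)} = - 21 f + \frac{n}{18}$ ($l{\left(n,f \right)} = \frac{n}{18} - 21 f = - 21 f + \frac{n}{18}$)
$\left(P{\left(-2,-34 \right)} + l{\left(u^{4},166 \right)}\right) - 16681 = \left(-2 + \left(\left(-21\right) 166 + \frac{\left(-4\right)^{4}}{18}\right)\right) - 16681 = \left(-2 + \left(-3486 + \frac{1}{18} \cdot 256\right)\right) - 16681 = \left(-2 + \left(-3486 + \frac{128}{9}\right)\right) - 16681 = \left(-2 - \frac{31246}{9}\right) - 16681 = - \frac{31264}{9} - 16681 = - \frac{181393}{9}$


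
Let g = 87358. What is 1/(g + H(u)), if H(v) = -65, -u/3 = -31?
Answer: 1/87293 ≈ 1.1456e-5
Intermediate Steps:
u = 93 (u = -3*(-31) = 93)
1/(g + H(u)) = 1/(87358 - 65) = 1/87293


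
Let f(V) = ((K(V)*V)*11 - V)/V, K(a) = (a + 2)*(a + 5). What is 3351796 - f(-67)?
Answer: 3307467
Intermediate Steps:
K(a) = (2 + a)*(5 + a)
f(V) = (-V + 11*V*(10 + V**2 + 7*V))/V (f(V) = (((10 + V**2 + 7*V)*V)*11 - V)/V = ((V*(10 + V**2 + 7*V))*11 - V)/V = (11*V*(10 + V**2 + 7*V) - V)/V = (-V + 11*V*(10 + V**2 + 7*V))/V)
3351796 - f(-67) = 3351796 - (109 + 11*(-67)**2 + 77*(-67)) = 3351796 - (109 + 11*4489 - 5159) = 3351796 - (109 + 49379 - 5159) = 3351796 - 1*44329 = 3351796 - 44329 = 3307467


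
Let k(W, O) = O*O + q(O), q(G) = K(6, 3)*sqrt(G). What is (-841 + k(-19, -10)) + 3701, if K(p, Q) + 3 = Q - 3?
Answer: 2960 - 3*I*sqrt(10) ≈ 2960.0 - 9.4868*I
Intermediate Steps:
K(p, Q) = -6 + Q (K(p, Q) = -3 + (Q - 3) = -3 + (-3 + Q) = -6 + Q)
q(G) = -3*sqrt(G) (q(G) = (-6 + 3)*sqrt(G) = -3*sqrt(G))
k(W, O) = O**2 - 3*sqrt(O) (k(W, O) = O*O - 3*sqrt(O) = O**2 - 3*sqrt(O))
(-841 + k(-19, -10)) + 3701 = (-841 + ((-10)**2 - 3*I*sqrt(10))) + 3701 = (-841 + (100 - 3*I*sqrt(10))) + 3701 = (-741 - 3*I*sqrt(10)) + 3701 = 2960 - 3*I*sqrt(10)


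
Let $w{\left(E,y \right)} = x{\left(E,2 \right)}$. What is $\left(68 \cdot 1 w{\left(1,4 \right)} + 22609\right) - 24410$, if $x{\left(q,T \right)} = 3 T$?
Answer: $-1393$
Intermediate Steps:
$w{\left(E,y \right)} = 6$ ($w{\left(E,y \right)} = 3 \cdot 2 = 6$)
$\left(68 \cdot 1 w{\left(1,4 \right)} + 22609\right) - 24410 = \left(68 \cdot 1 \cdot 6 + 22609\right) - 24410 = \left(68 \cdot 6 + 22609\right) - 24410 = \left(408 + 22609\right) - 24410 = 23017 - 24410 = -1393$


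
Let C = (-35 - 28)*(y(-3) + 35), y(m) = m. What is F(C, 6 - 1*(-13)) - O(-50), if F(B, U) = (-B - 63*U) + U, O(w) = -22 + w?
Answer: 910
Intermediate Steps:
C = -2016 (C = (-35 - 28)*(-3 + 35) = -63*32 = -2016)
F(B, U) = -B - 62*U
F(C, 6 - 1*(-13)) - O(-50) = (-1*(-2016) - 62*(6 - 1*(-13))) - (-22 - 50) = (2016 - 62*(6 + 13)) - 1*(-72) = (2016 - 62*19) + 72 = (2016 - 1178) + 72 = 838 + 72 = 910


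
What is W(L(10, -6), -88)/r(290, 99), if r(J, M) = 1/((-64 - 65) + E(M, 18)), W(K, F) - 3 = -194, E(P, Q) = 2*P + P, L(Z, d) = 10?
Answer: -32088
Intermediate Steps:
E(P, Q) = 3*P
W(K, F) = -191 (W(K, F) = 3 - 194 = -191)
r(J, M) = 1/(-129 + 3*M) (r(J, M) = 1/((-64 - 65) + 3*M) = 1/(-129 + 3*M))
W(L(10, -6), -88)/r(290, 99) = -191/(1/(3*(-43 + 99))) = -191/((⅓)/56) = -191/((⅓)*(1/56)) = -191/1/168 = -191*168 = -32088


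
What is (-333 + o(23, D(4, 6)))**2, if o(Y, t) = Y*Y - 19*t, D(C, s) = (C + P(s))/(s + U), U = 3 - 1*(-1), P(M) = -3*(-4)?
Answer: 685584/25 ≈ 27423.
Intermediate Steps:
P(M) = 12
U = 4 (U = 3 + 1 = 4)
D(C, s) = (12 + C)/(4 + s) (D(C, s) = (C + 12)/(s + 4) = (12 + C)/(4 + s))
o(Y, t) = Y**2 - 19*t
(-333 + o(23, D(4, 6)))**2 = (-333 + (23**2 - 19*(12 + 4)/(4 + 6)))**2 = (-333 + (529 - 19*16/10))**2 = (-333 + (529 - 19*8/5))**2 = (-333 + (529 - 152/5))**2 = (-333 + 2493/5)**2 = (828/5)**2 = 685584/25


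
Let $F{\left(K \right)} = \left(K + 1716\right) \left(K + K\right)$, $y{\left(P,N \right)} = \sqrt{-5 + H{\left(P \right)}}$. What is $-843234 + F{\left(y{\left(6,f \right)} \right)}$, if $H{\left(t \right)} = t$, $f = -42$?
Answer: $-839800$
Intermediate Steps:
$y{\left(P,N \right)} = \sqrt{-5 + P}$
$F{\left(K \right)} = 2 K \left(1716 + K\right)$ ($F{\left(K \right)} = \left(1716 + K\right) 2 K = 2 K \left(1716 + K\right)$)
$-843234 + F{\left(y{\left(6,f \right)} \right)} = -843234 + 2 \sqrt{-5 + 6} \left(1716 + \sqrt{-5 + 6}\right) = -843234 + 2 \sqrt{1} \left(1716 + \sqrt{1}\right) = -843234 + 2 \cdot 1 \left(1716 + 1\right) = -843234 + 2 \cdot 1 \cdot 1717 = -843234 + 3434 = -839800$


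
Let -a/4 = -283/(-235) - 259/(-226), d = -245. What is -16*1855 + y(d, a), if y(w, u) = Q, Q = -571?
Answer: -30251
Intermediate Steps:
a = -249646/26555 (a = -4*(-283/(-235) - 259/(-226)) = -4*(-283*(-1/235) - 259*(-1/226)) = -4*(283/235 + 259/226) = -4*124823/53110 = -249646/26555 ≈ -9.4011)
y(w, u) = -571
-16*1855 + y(d, a) = -16*1855 - 571 = -29680 - 571 = -30251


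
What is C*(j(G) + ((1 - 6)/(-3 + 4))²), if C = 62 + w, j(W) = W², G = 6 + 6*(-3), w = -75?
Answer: -2197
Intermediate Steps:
G = -12 (G = 6 - 18 = -12)
C = -13 (C = 62 - 75 = -13)
C*(j(G) + ((1 - 6)/(-3 + 4))²) = -13*((-12)² + ((1 - 6)/(-3 + 4))²) = -13*(144 + (-5/1)²) = -13*(144 + (-5*1)²) = -13*(144 + (-5)²) = -13*(144 + 25) = -13*169 = -2197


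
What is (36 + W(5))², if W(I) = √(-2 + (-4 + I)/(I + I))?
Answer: (360 + I*√190)²/100 ≈ 1294.1 + 99.245*I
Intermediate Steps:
W(I) = √(-2 + (-4 + I)/(2*I)) (W(I) = √(-2 + (-4 + I)/((2*I))) = √(-2 + (-4 + I)*(1/(2*I))) = √(-2 + (-4 + I)/(2*I)))
(36 + W(5))² = (36 + √(-6 - 8/5)/2)² = (36 + √(-38/5)/2)² = (36 + (I*√190/5)/2)² = (36 + I*√190/10)²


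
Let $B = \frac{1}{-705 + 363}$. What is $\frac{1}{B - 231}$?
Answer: $- \frac{342}{79003} \approx -0.004329$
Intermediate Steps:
$B = - \frac{1}{342}$ ($B = \frac{1}{-342} = - \frac{1}{342} \approx -0.002924$)
$\frac{1}{B - 231} = \frac{1}{- \frac{1}{342} - 231} = \frac{1}{- \frac{79003}{342}} = - \frac{342}{79003}$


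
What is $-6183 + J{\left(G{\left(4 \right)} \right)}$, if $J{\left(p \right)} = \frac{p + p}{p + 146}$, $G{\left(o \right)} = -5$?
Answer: $- \frac{871813}{141} \approx -6183.1$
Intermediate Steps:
$J{\left(p \right)} = \frac{2 p}{146 + p}$
$-6183 + J{\left(G{\left(4 \right)} \right)} = -6183 + 2 \left(-5\right) \frac{1}{146 - 5} = -6183 + 2 \left(-5\right) \frac{1}{141} = -6183 - \frac{10}{141} = - \frac{871813}{141}$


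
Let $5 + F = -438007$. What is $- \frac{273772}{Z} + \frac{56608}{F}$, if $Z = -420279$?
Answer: $\frac{348276332}{666982773} \approx 0.52217$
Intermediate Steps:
$F = -438012$ ($F = -5 - 438007 = -438012$)
$- \frac{273772}{Z} + \frac{56608}{F} = - \frac{273772}{-420279} + \frac{56608}{-438012} = \left(-273772\right) \left(- \frac{1}{420279}\right) + 56608 \left(- \frac{1}{438012}\right) = \frac{273772}{420279} - \frac{14152}{109503} = \frac{348276332}{666982773}$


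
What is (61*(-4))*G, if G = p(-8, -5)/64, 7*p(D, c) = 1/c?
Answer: 61/560 ≈ 0.10893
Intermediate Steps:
p(D, c) = 1/(7*c)
G = -1/2240 (G = ((1/7)/(-5))/64 = ((1/7)*(-1/5))*(1/64) = -1/35*1/64 = -1/2240 ≈ -0.00044643)
(61*(-4))*G = (61*(-4))*(-1/2240) = -244*(-1/2240) = 61/560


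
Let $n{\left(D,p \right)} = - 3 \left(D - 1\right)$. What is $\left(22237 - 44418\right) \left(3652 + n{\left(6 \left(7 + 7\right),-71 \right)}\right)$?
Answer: $-75481943$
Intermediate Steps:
$n{\left(D,p \right)} = 3 - 3 D$ ($n{\left(D,p \right)} = - 3 \left(-1 + D\right) = 3 - 3 D$)
$\left(22237 - 44418\right) \left(3652 + n{\left(6 \left(7 + 7\right),-71 \right)}\right) = \left(22237 - 44418\right) \left(3652 + \left(3 - 3 \cdot 6 \left(7 + 7\right)\right)\right) = - 22181 \left(3652 + \left(3 - 3 \cdot 6 \cdot 14\right)\right) = - 22181 \left(3652 + \left(3 - 252\right)\right) = - 22181 \left(3652 - 249\right) = \left(-22181\right) 3403 = -75481943$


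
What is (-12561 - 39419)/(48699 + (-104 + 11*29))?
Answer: -25990/24457 ≈ -1.0627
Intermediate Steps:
(-12561 - 39419)/(48699 + (-104 + 11*29)) = -51980/(48699 + (-104 + 319)) = -51980/(48699 + 215) = -51980/48914 = -51980*1/48914 = -25990/24457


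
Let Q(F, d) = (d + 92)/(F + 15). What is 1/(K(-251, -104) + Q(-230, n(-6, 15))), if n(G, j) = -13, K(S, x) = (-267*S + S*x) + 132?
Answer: 215/20049316 ≈ 1.0724e-5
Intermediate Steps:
K(S, x) = 132 - 267*S + S*x
Q(F, d) = (92 + d)/(15 + F)
1/(K(-251, -104) + Q(-230, n(-6, 15))) = 1/((132 - 267*(-251) - 251*(-104)) + (92 - 13)/(15 - 230)) = 1/((132 + 67017 + 26104) + 79/(-215)) = 1/(93253 - 1/215*79) = 1/(93253 - 79/215) = 1/(20049316/215) = 215/20049316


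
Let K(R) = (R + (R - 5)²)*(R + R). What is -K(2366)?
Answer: -26388882884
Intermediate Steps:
K(R) = 2*R*(R + (-5 + R)²) (K(R) = (R + (-5 + R)²)*(2*R) = 2*R*(R + (-5 + R)²))
-K(2366) = -2*2366*(2366 + (-5 + 2366)²) = -2*2366*(2366 + 2361²) = -2*2366*(2366 + 5574321) = -2*2366*5576687 = -1*26388882884 = -26388882884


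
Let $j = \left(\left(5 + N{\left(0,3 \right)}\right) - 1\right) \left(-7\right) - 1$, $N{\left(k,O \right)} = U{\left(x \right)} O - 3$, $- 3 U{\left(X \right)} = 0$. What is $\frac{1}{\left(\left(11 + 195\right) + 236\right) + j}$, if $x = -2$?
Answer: $\frac{1}{434} \approx 0.0023041$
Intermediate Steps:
$U{\left(X \right)} = 0$ ($U{\left(X \right)} = \left(- \frac{1}{3}\right) 0 = 0$)
$N{\left(k,O \right)} = -3$ ($N{\left(k,O \right)} = 0 O - 3 = 0 - 3 = -3$)
$j = -8$ ($j = \left(\left(5 - 3\right) - 1\right) \left(-7\right) - 1 = \left(2 - 1\right) \left(-7\right) - 1 = 1 \left(-7\right) - 1 = -7 - 1 = -8$)
$\frac{1}{\left(\left(11 + 195\right) + 236\right) + j} = \frac{1}{\left(\left(11 + 195\right) + 236\right) - 8} = \frac{1}{\left(206 + 236\right) - 8} = \frac{1}{442 - 8} = \frac{1}{434}$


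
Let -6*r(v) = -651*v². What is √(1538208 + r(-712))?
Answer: 8*√883463 ≈ 7519.4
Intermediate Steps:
r(v) = 217*v²/2 (r(v) = -(-217)*v²/2 = 217*v²/2)
√(1538208 + r(-712)) = √(1538208 + (217/2)*(-712)²) = √(1538208 + (217/2)*506944) = √(1538208 + 55003424) = √56541632 = 8*√883463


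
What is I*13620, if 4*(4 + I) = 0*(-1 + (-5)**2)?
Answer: -54480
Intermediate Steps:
I = -4 (I = -4 + (0*(-1 + (-5)**2))/4 = -4 + (0*(-1 + 25))/4 = -4 + (0*24)/4 = -4 + (1/4)*0 = -4 + 0 = -4)
I*13620 = -4*13620 = -54480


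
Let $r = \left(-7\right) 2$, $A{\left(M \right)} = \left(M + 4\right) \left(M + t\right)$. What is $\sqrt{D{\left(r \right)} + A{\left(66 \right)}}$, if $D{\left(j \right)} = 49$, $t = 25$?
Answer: $7 \sqrt{131} \approx 80.119$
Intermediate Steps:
$A{\left(M \right)} = \left(4 + M\right) \left(25 + M\right)$ ($A{\left(M \right)} = \left(M + 4\right) \left(M + 25\right) = \left(4 + M\right) \left(25 + M\right)$)
$r = -14$
$\sqrt{D{\left(r \right)} + A{\left(66 \right)}} = \sqrt{49 + \left(100 + 66^{2} + 29 \cdot 66\right)} = \sqrt{49 + \left(100 + 4356 + 1914\right)} = \sqrt{49 + 6370} = \sqrt{6419} = 7 \sqrt{131}$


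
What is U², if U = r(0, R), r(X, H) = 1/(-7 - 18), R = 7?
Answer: 1/625 ≈ 0.0016000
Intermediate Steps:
r(X, H) = -1/25 (r(X, H) = 1/(-25) = -1/25)
U = -1/25 ≈ -0.040000
U² = (-1/25)² = 1/625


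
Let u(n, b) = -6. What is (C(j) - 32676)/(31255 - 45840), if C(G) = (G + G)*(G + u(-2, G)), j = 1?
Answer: 32686/14585 ≈ 2.2411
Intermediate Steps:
C(G) = 2*G*(-6 + G) (C(G) = (G + G)*(G - 6) = (2*G)*(-6 + G) = 2*G*(-6 + G))
(C(j) - 32676)/(31255 - 45840) = (2*1*(-6 + 1) - 32676)/(31255 - 45840) = (2*1*(-5) - 32676)/(-14585) = (-10 - 32676)*(-1/14585) = -32686*(-1/14585) = 32686/14585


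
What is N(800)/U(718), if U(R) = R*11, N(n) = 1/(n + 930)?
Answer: 1/13663540 ≈ 7.3187e-8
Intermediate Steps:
N(n) = 1/(930 + n)
U(R) = 11*R
N(800)/U(718) = 1/((930 + 800)*((11*718))) = 1/(1730*7898) = (1/1730)*(1/7898) = 1/13663540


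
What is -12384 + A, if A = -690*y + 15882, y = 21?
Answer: -10992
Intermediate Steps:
A = 1392 (A = -690*21 + 15882 = -14490 + 15882 = 1392)
-12384 + A = -12384 + 1392 = -10992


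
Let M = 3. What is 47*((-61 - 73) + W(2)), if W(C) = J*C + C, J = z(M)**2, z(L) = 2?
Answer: -5828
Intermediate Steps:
J = 4 (J = 2**2 = 4)
W(C) = 5*C (W(C) = 4*C + C = 5*C)
47*((-61 - 73) + W(2)) = 47*((-61 - 73) + 5*2) = 47*(-134 + 10) = 47*(-124) = -5828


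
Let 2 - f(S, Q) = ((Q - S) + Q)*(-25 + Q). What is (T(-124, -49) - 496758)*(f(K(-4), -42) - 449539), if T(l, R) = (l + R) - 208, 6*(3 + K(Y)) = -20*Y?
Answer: 226624458836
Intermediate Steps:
K(Y) = -3 - 10*Y/3 (K(Y) = -3 + (-20*Y)/6 = -3 - 10*Y/3)
f(S, Q) = 2 - (-25 + Q)*(-S + 2*Q) (f(S, Q) = 2 - ((Q - S) + Q)*(-25 + Q) = 2 - (-S + 2*Q)*(-25 + Q) = 2 - (-25 + Q)*(-S + 2*Q))
T(l, R) = -208 + R + l (T(l, R) = (R + l) - 208 = -208 + R + l)
(T(-124, -49) - 496758)*(f(K(-4), -42) - 449539) = ((-208 - 49 - 124) - 496758)*((2 - 25*(-3 - 10/3*(-4)) - 2*(-42)² + 50*(-42) - 42*(-3 - 10/3*(-4))) - 449539) = (-381 - 496758)*((2 - 25*(-3 + 40/3) - 2*1764 - 2100 - 42*(-3 + 40/3)) - 449539) = -497139*((2 - 25*31/3 - 3528 - 2100 - 42*31/3) - 449539) = -497139*((2 - 775/3 - 3528 - 2100 - 434) - 449539) = -497139*(-18955/3 - 449539) = -497139*(-1367572/3) = 226624458836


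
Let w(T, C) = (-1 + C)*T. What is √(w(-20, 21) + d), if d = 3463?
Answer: √3063 ≈ 55.344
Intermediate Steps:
w(T, C) = T*(-1 + C)
√(w(-20, 21) + d) = √(-20*(-1 + 21) + 3463) = √(-20*20 + 3463) = √(-400 + 3463) = √3063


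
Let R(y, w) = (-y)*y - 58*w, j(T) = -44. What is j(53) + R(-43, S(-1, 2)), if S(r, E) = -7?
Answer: -1487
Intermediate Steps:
R(y, w) = -y² - 58*w
j(53) + R(-43, S(-1, 2)) = -44 + (-1*(-43)² - 58*(-7)) = -44 + (-1*1849 + 406) = -44 + (-1849 + 406) = -44 - 1443 = -1487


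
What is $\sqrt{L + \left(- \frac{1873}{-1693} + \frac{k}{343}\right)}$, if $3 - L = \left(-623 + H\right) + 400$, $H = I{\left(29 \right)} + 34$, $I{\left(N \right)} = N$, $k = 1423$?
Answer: $\frac{\sqrt{1157908058265}}{82957} \approx 12.971$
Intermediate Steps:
$H = 63$ ($H = 29 + 34 = 63$)
$L = 163$ ($L = 3 - \left(\left(-623 + 63\right) + 400\right) = 3 - \left(-560 + 400\right) = 3 - -160 = 3 + 160 = 163$)
$\sqrt{L + \left(- \frac{1873}{-1693} + \frac{k}{343}\right)} = \sqrt{163 + \left(- \frac{1873}{-1693} + \frac{1423}{343}\right)} = \sqrt{163 + \left(\left(-1873\right) \left(- \frac{1}{1693}\right) + 1423 \cdot \frac{1}{343}\right)} = \sqrt{163 + \left(\frac{1873}{1693} + \frac{1423}{343}\right)} = \sqrt{163 + \frac{3051578}{580699}} = \sqrt{\frac{97705515}{580699}} = \frac{\sqrt{1157908058265}}{82957}$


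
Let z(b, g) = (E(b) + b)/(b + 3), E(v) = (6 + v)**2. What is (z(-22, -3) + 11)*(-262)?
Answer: 6550/19 ≈ 344.74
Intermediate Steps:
z(b, g) = (b + (6 + b)**2)/(3 + b) (z(b, g) = ((6 + b)**2 + b)/(b + 3) = (b + (6 + b)**2)/(3 + b))
(z(-22, -3) + 11)*(-262) = ((-22 + (6 - 22)**2)/(3 - 22) + 11)*(-262) = ((-22 + (-16)**2)/(-19) + 11)*(-262) = (-(-22 + 256)/19 + 11)*(-262) = (-1/19*234 + 11)*(-262) = (-234/19 + 11)*(-262) = -25/19*(-262) = 6550/19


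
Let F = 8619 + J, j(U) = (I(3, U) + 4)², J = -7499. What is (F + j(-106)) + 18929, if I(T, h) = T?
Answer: 20098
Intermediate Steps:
j(U) = 49 (j(U) = (3 + 4)² = 7² = 49)
F = 1120 (F = 8619 - 7499 = 1120)
(F + j(-106)) + 18929 = (1120 + 49) + 18929 = 1169 + 18929 = 20098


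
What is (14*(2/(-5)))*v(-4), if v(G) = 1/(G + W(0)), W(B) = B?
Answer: 7/5 ≈ 1.4000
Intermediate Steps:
v(G) = 1/G (v(G) = 1/(G + 0) = 1/G)
(14*(2/(-5)))*v(-4) = (14*(2/(-5)))/(-4) = (14*(2*(-⅕)))*(-¼) = (14*(-⅖))*(-¼) = -28/5*(-¼) = 7/5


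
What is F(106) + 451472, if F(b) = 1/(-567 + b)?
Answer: 208128591/461 ≈ 4.5147e+5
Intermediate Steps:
F(106) + 451472 = 1/(-567 + 106) + 451472 = 1/(-461) + 451472 = -1/461 + 451472 = 208128591/461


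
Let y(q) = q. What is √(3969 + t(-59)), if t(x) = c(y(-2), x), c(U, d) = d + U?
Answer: 2*√977 ≈ 62.514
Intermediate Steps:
c(U, d) = U + d
t(x) = -2 + x
√(3969 + t(-59)) = √(3969 + (-2 - 59)) = √(3969 - 61) = √3908 = 2*√977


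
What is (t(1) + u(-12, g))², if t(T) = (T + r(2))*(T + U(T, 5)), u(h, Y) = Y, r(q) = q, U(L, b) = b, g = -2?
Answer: 256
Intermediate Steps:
t(T) = (2 + T)*(5 + T) (t(T) = (T + 2)*(T + 5) = (2 + T)*(5 + T))
(t(1) + u(-12, g))² = ((10 + 1² + 7*1) - 2)² = ((10 + 1 + 7) - 2)² = (18 - 2)² = 16² = 256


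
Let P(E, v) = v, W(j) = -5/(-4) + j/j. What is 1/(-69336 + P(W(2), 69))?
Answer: -1/69267 ≈ -1.4437e-5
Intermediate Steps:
W(j) = 9/4 (W(j) = -5*(-¼) + 1 = 5/4 + 1 = 9/4)
1/(-69336 + P(W(2), 69)) = 1/(-69336 + 69) = 1/(-69267) = -1/69267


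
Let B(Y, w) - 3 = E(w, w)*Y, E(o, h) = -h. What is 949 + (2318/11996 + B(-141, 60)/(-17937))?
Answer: 34023087161/35862042 ≈ 948.72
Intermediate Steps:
B(Y, w) = 3 - Y*w (B(Y, w) = 3 + (-w)*Y = 3 - Y*w)
949 + (2318/11996 + B(-141, 60)/(-17937)) = 949 + (2318/11996 + (3 - 1*(-141)*60)/(-17937)) = 949 + (2318*(1/11996) + (3 + 8460)*(-1/17937)) = 949 + (1159/5998 + 8463*(-1/17937)) = 949 + (1159/5998 - 2821/5979) = 949 - 9990697/35862042 = 34023087161/35862042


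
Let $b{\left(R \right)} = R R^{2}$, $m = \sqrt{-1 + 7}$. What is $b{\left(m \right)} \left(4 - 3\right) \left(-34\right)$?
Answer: $- 204 \sqrt{6} \approx -499.7$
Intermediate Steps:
$m = \sqrt{6} \approx 2.4495$
$b{\left(R \right)} = R^{3}$
$b{\left(m \right)} \left(4 - 3\right) \left(-34\right) = \left(\sqrt{6}\right)^{3} \left(4 - 3\right) \left(-34\right) = 6 \sqrt{6} \cdot 1 \left(-34\right) = 6 \sqrt{6} \left(-34\right) = - 204 \sqrt{6}$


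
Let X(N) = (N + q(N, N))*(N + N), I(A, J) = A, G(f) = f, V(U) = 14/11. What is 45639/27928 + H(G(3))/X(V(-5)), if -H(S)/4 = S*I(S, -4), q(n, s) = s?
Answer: -5367087/1368472 ≈ -3.9220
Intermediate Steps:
V(U) = 14/11 (V(U) = 14*(1/11) = 14/11)
X(N) = 4*N**2 (X(N) = (N + N)*(N + N) = (2*N)*(2*N) = 4*N**2)
H(S) = -4*S**2 (H(S) = -4*S*S = -4*S**2)
45639/27928 + H(G(3))/X(V(-5)) = 45639/27928 + (-4*3**2)/((4*(14/11)**2)) = 45639*(1/27928) + (-4*9)/((4*(196/121))) = 45639/27928 - 36/784/121 = 45639/27928 - 36*121/784 = 45639/27928 - 1089/196 = -5367087/1368472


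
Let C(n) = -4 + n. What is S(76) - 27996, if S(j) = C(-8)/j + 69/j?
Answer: -111981/4 ≈ -27995.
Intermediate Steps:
S(j) = 57/j (S(j) = (-4 - 8)/j + 69/j = -12/j + 69/j = 57/j)
S(76) - 27996 = 57/76 - 27996 = 57*(1/76) - 27996 = 3/4 - 27996 = -111981/4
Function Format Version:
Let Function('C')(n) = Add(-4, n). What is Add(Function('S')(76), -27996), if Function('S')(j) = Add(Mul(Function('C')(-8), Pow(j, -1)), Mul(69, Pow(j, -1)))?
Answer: Rational(-111981, 4) ≈ -27995.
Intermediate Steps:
Function('S')(j) = Mul(57, Pow(j, -1)) (Function('S')(j) = Add(Mul(Add(-4, -8), Pow(j, -1)), Mul(69, Pow(j, -1))) = Add(Mul(-12, Pow(j, -1)), Mul(69, Pow(j, -1))) = Mul(57, Pow(j, -1)))
Add(Function('S')(76), -27996) = Add(Mul(57, Pow(76, -1)), -27996) = Add(Mul(57, Rational(1, 76)), -27996) = Add(Rational(3, 4), -27996) = Rational(-111981, 4)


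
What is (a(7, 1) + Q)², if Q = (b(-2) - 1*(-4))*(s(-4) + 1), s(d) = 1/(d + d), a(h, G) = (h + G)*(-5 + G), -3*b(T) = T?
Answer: 112225/144 ≈ 779.34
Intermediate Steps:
b(T) = -T/3
a(h, G) = (-5 + G)*(G + h) (a(h, G) = (G + h)*(-5 + G) = (-5 + G)*(G + h))
s(d) = 1/(2*d)
Q = 49/12 (Q = (-⅓*(-2) - 1*(-4))*((½)/(-4) + 1) = (⅔ + 4)*((½)*(-¼) + 1) = 14*(-⅛ + 1)/3 = (14/3)*(7/8) = 49/12 ≈ 4.0833)
(a(7, 1) + Q)² = ((1² - 5*1 - 5*7 + 1*7) + 49/12)² = ((1 - 5 - 35 + 7) + 49/12)² = (-32 + 49/12)² = (-335/12)² = 112225/144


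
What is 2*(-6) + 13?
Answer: 1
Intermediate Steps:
2*(-6) + 13 = -12 + 13 = 1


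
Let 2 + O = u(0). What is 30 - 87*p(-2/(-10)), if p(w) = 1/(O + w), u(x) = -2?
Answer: 1005/19 ≈ 52.895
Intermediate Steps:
O = -4 (O = -2 - 2 = -4)
p(w) = 1/(-4 + w)
30 - 87*p(-2/(-10)) = 30 - 87/(-4 - 2/(-10)) = 30 - 87/(-4 - 2*(-⅒)) = 30 - 87/(-4 + ⅕) = 30 - 87/(-19/5) = 30 - 87*(-5/19) = 30 + 435/19 = 1005/19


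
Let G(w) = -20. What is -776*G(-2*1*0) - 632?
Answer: 14888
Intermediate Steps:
-776*G(-2*1*0) - 632 = -776*(-20) - 632 = 15520 - 632 = 14888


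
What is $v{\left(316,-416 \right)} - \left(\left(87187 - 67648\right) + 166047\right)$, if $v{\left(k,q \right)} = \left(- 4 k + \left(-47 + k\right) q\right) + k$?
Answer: $-298438$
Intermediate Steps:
$v{\left(k,q \right)} = - 3 k + q \left(-47 + k\right)$ ($v{\left(k,q \right)} = \left(- 4 k + q \left(-47 + k\right)\right) + k = - 3 k + q \left(-47 + k\right)$)
$v{\left(316,-416 \right)} - \left(\left(87187 - 67648\right) + 166047\right) = \left(\left(-47\right) \left(-416\right) - 948 + 316 \left(-416\right)\right) - \left(\left(87187 - 67648\right) + 166047\right) = \left(19552 - 948 - 131456\right) - \left(19539 + 166047\right) = -112852 - 185586 = -298438$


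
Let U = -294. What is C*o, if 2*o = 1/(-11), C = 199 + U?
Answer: 95/22 ≈ 4.3182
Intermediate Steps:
C = -95 (C = 199 - 294 = -95)
o = -1/22 (o = (½)/(-11) = (½)*(-1/11) = -1/22 ≈ -0.045455)
C*o = -95*(-1/22) = 95/22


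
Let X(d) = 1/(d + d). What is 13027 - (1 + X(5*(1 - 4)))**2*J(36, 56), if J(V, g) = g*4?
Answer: 2883979/225 ≈ 12818.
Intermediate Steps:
X(d) = 1/(2*d)
J(V, g) = 4*g
13027 - (1 + X(5*(1 - 4)))**2*J(36, 56) = 13027 - (1 + 1/(2*((5*(1 - 4)))))**2*4*56 = 13027 - (1 + 1/(2*((5*(-3)))))**2*224 = 13027 - (1 + (1/2)/(-15))**2*224 = 13027 - (1 + (1/2)*(-1/15))**2*224 = 13027 - (1 - 1/30)**2*224 = 13027 - (29/30)**2*224 = 13027 - 841*224/900 = 13027 - 1*47096/225 = 13027 - 47096/225 = 2883979/225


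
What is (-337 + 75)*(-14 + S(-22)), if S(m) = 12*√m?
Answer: 3668 - 3144*I*√22 ≈ 3668.0 - 14747.0*I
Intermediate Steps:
(-337 + 75)*(-14 + S(-22)) = (-337 + 75)*(-14 + 12*√(-22)) = -262*(-14 + 12*(I*√22)) = -262*(-14 + 12*I*√22) = 3668 - 3144*I*√22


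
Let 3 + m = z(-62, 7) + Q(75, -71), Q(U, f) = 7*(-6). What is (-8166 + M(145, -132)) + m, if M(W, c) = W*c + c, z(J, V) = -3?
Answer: -27486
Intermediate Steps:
M(W, c) = c + W*c
Q(U, f) = -42
m = -48 (m = -3 + (-3 - 42) = -3 - 45 = -48)
(-8166 + M(145, -132)) + m = (-8166 - 132*(1 + 145)) - 48 = (-8166 - 132*146) - 48 = (-8166 - 19272) - 48 = -27438 - 48 = -27486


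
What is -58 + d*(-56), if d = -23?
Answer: 1230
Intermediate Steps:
-58 + d*(-56) = -58 - 23*(-56) = -58 + 1288 = 1230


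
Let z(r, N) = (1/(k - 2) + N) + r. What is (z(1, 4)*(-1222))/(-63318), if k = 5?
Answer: 9776/94977 ≈ 0.10293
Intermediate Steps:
z(r, N) = ⅓ + N + r (z(r, N) = (1/(5 - 2) + N) + r = (1/3 + N) + r = (⅓ + N) + r = ⅓ + N + r)
(z(1, 4)*(-1222))/(-63318) = ((⅓ + 4 + 1)*(-1222))/(-63318) = ((16/3)*(-1222))*(-1/63318) = -19552/3*(-1/63318) = 9776/94977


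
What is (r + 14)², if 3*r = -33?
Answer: 9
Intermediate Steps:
r = -11 (r = (⅓)*(-33) = -11)
(r + 14)² = (-11 + 14)² = 3² = 9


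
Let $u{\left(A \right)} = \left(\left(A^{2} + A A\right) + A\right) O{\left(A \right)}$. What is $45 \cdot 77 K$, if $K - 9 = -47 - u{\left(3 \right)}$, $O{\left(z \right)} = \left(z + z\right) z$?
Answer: $-1441440$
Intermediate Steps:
$O{\left(z \right)} = 2 z^{2}$ ($O{\left(z \right)} = 2 z z = 2 z^{2}$)
$u{\left(A \right)} = 2 A^{2} \left(A + 2 A^{2}\right)$ ($u{\left(A \right)} = \left(\left(A^{2} + A A\right) + A\right) 2 A^{2} = \left(\left(A^{2} + A^{2}\right) + A\right) 2 A^{2} = \left(2 A^{2} + A\right) 2 A^{2} = \left(A + 2 A^{2}\right) 2 A^{2} = 2 A^{2} \left(A + 2 A^{2}\right)$)
$K = -416$ ($K = 9 - \left(47 + 3^{3} \left(2 + 4 \cdot 3\right)\right) = 9 - \left(47 + 27 \left(2 + 12\right)\right) = 9 - \left(47 + 27 \cdot 14\right) = 9 - 425 = -416$)
$45 \cdot 77 K = 45 \cdot 77 \left(-416\right) = 3465 \left(-416\right) = -1441440$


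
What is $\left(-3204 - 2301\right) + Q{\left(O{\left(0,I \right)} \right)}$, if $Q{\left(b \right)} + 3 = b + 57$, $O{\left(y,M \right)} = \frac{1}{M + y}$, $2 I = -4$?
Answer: $- \frac{10903}{2} \approx -5451.5$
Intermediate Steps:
$I = -2$ ($I = \frac{1}{2} \left(-4\right) = -2$)
$Q{\left(b \right)} = 54 + b$ ($Q{\left(b \right)} = -3 + \left(b + 57\right) = -3 + \left(57 + b\right) = 54 + b$)
$\left(-3204 - 2301\right) + Q{\left(O{\left(0,I \right)} \right)} = \left(-3204 - 2301\right) + \left(54 + \frac{1}{-2 + 0}\right) = -5505 + \left(54 + \frac{1}{-2}\right) = -5505 + \left(54 - \frac{1}{2}\right) = -5505 + \frac{107}{2} = - \frac{10903}{2}$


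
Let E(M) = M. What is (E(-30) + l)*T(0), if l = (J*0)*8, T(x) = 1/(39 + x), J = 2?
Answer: -10/13 ≈ -0.76923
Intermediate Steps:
l = 0 (l = (2*0)*8 = 0*8 = 0)
(E(-30) + l)*T(0) = (-30 + 0)/(39 + 0) = -30/39 = -30*1/39 = -10/13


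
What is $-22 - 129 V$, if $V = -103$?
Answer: $13265$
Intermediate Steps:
$-22 - 129 V = -22 - -13287 = -22 + 13287 = 13265$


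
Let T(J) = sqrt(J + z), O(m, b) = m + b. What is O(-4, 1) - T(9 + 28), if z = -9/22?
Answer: -3 - sqrt(17710)/22 ≈ -9.0490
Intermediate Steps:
O(m, b) = b + m
z = -9/22 (z = -9*1/22 = -9/22 ≈ -0.40909)
T(J) = sqrt(-9/22 + J) (T(J) = sqrt(J - 9/22) = sqrt(-9/22 + J))
O(-4, 1) - T(9 + 28) = (1 - 4) - sqrt(-198 + 484*(9 + 28))/22 = -3 - sqrt(-198 + 484*37)/22 = -3 - sqrt(-198 + 17908)/22 = -3 - sqrt(17710)/22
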